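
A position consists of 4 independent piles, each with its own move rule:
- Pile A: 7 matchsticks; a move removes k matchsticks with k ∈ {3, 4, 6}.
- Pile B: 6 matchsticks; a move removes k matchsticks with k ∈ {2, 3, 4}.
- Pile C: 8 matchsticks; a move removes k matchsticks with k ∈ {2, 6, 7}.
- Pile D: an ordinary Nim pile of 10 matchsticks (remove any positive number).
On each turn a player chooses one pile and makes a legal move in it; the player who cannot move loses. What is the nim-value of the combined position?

For pile A, compute g(0), g(1), … with moves {3, 4, 6}:
k:     0  1  2  3  4  5  6  7
g(k):  0  0  0  1  1  1  2  2
So g(7) = 2.
Build the Grundy sequence for pile B with g(k) = mex{g(k−s) : s ∈ {2, 3, 4}, s ≤ k}:
g(0) = mex{} = 0
g(1) = mex{} = 0
g(2) = mex{0} = 1
g(3) = mex{0} = 1
g(4) = mex{0,1} = 2
g(5) = mex{0,1} = 2
g(6) = mex{1,2} = 0
So g(6) = 0.
Grundy values for pile C (subtraction set {2, 6, 7}):
k:     0  1  2  3  4  5  6  7  8
g(k):  0  0  1  1  0  0  1  1  2
So g(8) = 2.
Pile D is a plain Nim pile of size 10, so its Grundy value is 10.
By the Sprague-Grundy theorem, the Grundy value of a sum of independent games is the XOR of the component values.
Combined value = 2 ⊕ 0 ⊕ 2 ⊕ 10 = 10.

10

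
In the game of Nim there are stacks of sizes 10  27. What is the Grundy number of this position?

In binary:
  01010  (10)
  11011  (27)
  -----
  10001  (17)

17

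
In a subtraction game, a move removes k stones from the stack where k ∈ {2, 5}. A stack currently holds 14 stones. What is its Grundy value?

Build the Grundy sequence with g(k) = mex{g(k−s) : s ∈ {2, 5}, s ≤ k}:
k:     0  1  2  3  4  5  6  7  8  9 10 11 12 13 14
g(k):  0  0  1  1  0  2  1  0  0  1  1  0  2  1  0
So g(14) = 0.

0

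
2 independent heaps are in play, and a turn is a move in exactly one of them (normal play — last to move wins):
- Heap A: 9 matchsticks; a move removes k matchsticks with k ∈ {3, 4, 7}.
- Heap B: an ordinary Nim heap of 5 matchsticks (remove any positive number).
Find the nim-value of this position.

Build the Grundy sequence for heap A with g(k) = mex{g(k−s) : s ∈ {3, 4, 7}, s ≤ k}:
g(0) = mex{} = 0
g(1) = mex{} = 0
g(2) = mex{} = 0
g(3) = mex{0} = 1
g(4) = mex{0} = 1
g(5) = mex{0} = 1
g(6) = mex{0,1} = 2
g(7) = mex{0,1} = 2
g(8) = mex{0,1} = 2
g(9) = mex{0,1,2} = 3
So g(9) = 3.
Heap B is a plain Nim heap of size 5, so its Grundy value is 5.
The value of a disjunctive sum is the nim-sum of the parts.
Combined value = 3 ⊕ 5 = 6.

6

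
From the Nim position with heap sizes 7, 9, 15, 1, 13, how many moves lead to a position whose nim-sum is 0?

In binary:
  0111  (7)
  1001  (9)
  1111  (15)
  0001  (1)
  1101  (13)
  ----
  1101  (13)
The overall nim-sum is X = 13. A heap of size p has a winning move iff p XOR X < p (reduce it to p XOR X).
  7: 7 XOR 13 = 10 ≥ 7 — no move.
  9: 9 XOR 13 = 4 < 9 — winning move (to 4).
  15: 15 XOR 13 = 2 < 15 — winning move (to 2).
  1: 1 XOR 13 = 12 ≥ 1 — no move.
  13: 13 XOR 13 = 0 < 13 — winning move (to 0).
That gives 3 winning moves.

3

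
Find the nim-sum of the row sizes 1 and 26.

27

Nim-sum: 1 XOR 26 = 27.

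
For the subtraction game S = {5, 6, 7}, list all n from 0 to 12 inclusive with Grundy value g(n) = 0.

0, 1, 2, 3, 4, 12

Grundy values for subtraction set {5, 6, 7}:
k:     0  1  2  3  4  5  6  7  8  9 10 11 12
g(k):  0  0  0  0  0  1  1  1  1  1  2  2  0
The P-positions (g = 0) in 0..12 are 0, 1, 2, 3, 4, 12.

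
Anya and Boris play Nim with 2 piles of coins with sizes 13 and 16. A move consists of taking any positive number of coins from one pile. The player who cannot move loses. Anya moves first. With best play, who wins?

Anya wins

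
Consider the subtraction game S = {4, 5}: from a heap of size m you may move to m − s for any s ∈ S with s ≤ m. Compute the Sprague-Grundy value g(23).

1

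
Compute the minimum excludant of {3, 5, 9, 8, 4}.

0

0 is not in the set, so the mex is 0.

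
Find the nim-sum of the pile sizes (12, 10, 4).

Compute the nim-sum pairwise:
12 ^ 10 = 6
6 ^ 4 = 2

2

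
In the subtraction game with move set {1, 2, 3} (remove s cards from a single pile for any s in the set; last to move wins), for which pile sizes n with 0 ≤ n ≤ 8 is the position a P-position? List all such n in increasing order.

0, 4, 8

Build the Grundy sequence with g(k) = mex{g(k−s) : s ∈ {1, 2, 3}, s ≤ k}:
k:     0  1  2  3  4  5  6  7  8
g(k):  0  1  2  3  0  1  2  3  0
The P-positions (g = 0) in 0..8 are 0, 4, 8.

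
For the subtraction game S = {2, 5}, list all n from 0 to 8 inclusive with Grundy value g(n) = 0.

0, 1, 4, 7, 8

Build the Grundy sequence with g(k) = mex{g(k−s) : s ∈ {2, 5}, s ≤ k}:
k:     0  1  2  3  4  5  6  7  8
g(k):  0  0  1  1  0  2  1  0  0
The P-positions (g = 0) in 0..8 are 0, 1, 4, 7, 8.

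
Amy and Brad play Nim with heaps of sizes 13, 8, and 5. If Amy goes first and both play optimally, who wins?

Compute the nim-sum pairwise:
13 ⊕ 8 = 5
5 ⊕ 5 = 0
The nim-sum is 0, so this is a P-position: the player to move is in a losing position under optimal play; Amy is about to move from it and so loses — Brad wins.

Brad wins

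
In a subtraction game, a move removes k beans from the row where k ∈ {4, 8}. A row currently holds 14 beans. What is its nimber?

0

Build the Grundy sequence with g(k) = mex{g(k−s) : s ∈ {4, 8}, s ≤ k}:
g(0) = mex{} = 0
g(1) = mex{} = 0
g(2) = mex{} = 0
g(3) = mex{} = 0
g(4) = mex{0} = 1
g(5) = mex{0} = 1
g(6) = mex{0} = 1
g(7) = mex{0} = 1
g(8) = mex{0,1} = 2
g(9) = mex{0,1} = 2
g(10) = mex{0,1} = 2
g(11) = mex{0,1} = 2
g(12) = mex{1,2} = 0
g(13) = mex{1,2} = 0
g(14) = mex{1,2} = 0
So g(14) = 0.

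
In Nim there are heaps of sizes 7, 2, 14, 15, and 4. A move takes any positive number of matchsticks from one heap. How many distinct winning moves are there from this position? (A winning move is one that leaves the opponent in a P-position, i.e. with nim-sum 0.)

0

In binary:
  0111  (7)
  0010  (2)
  1110  (14)
  1111  (15)
  0100  (4)
  ----
  0000  (0)
The nim-sum is already 0, so every move leaves a nonzero nim-sum — there are no winning moves.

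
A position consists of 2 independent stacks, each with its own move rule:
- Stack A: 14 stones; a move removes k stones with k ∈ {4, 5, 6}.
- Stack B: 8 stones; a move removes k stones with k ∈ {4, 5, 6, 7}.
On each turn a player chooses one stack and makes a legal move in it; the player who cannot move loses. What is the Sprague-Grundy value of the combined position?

3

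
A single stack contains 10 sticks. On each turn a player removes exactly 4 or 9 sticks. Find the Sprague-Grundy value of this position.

2

Grundy values for subtraction set {4, 9}:
k:     0  1  2  3  4  5  6  7  8  9 10
g(k):  0  0  0  0  1  1  1  1  0  2  2
So g(10) = 2.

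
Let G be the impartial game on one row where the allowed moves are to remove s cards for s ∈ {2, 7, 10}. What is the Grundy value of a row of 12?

2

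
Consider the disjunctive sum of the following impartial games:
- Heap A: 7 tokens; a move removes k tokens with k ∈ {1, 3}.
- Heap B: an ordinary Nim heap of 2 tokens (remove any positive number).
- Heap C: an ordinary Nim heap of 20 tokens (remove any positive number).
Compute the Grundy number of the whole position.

23

Build the Grundy sequence for heap A with g(k) = mex{g(k−s) : s ∈ {1, 3}, s ≤ k}:
g(0) = mex{} = 0
g(1) = mex{0} = 1
g(2) = mex{1} = 0
g(3) = mex{0} = 1
g(4) = mex{1} = 0
g(5) = mex{0} = 1
g(6) = mex{1} = 0
g(7) = mex{0} = 1
So g(7) = 1.
Heap B is a plain Nim heap of size 2, so its Grundy value is 2.
Heap C is a plain Nim heap of size 20, so its Grundy value is 20.
The value of a disjunctive sum is the nim-sum of the parts.
Combined value = 1 ⊕ 2 ⊕ 20 = 23.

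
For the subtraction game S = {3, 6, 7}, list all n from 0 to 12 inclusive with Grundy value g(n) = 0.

Compute g(0), g(1), … for moves {3, 6, 7}:
g(0) = mex{} = 0
g(1) = mex{} = 0
g(2) = mex{} = 0
g(3) = mex{0} = 1
g(4) = mex{0} = 1
g(5) = mex{0} = 1
g(6) = mex{0,1} = 2
g(7) = mex{0,1} = 2
g(8) = mex{0,1} = 2
g(9) = mex{0,1,2} = 3
g(10) = mex{1,2} = 0
g(11) = mex{1,2} = 0
g(12) = mex{1,2,3} = 0
The P-positions (g = 0) in 0..12 are 0, 1, 2, 10, 11, 12.

0, 1, 2, 10, 11, 12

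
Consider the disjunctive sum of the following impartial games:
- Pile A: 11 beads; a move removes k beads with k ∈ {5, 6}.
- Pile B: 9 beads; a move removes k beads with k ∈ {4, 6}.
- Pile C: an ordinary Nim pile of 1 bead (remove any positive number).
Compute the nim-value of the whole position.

3

Grundy values for pile A (subtraction set {5, 6}):
k:     0  1  2  3  4  5  6  7  8  9 10 11
g(k):  0  0  0  0  0  1  1  1  1  1  2  0
So g(11) = 0.
For pile B, compute g(0), g(1), … with moves {4, 6}:
g(0) = mex{} = 0
g(1) = mex{} = 0
g(2) = mex{} = 0
g(3) = mex{} = 0
g(4) = mex{0} = 1
g(5) = mex{0} = 1
g(6) = mex{0} = 1
g(7) = mex{0} = 1
g(8) = mex{0,1} = 2
g(9) = mex{0,1} = 2
So g(9) = 2.
Pile C is a plain Nim pile of size 1, so its Grundy value is 1.
The value of a disjunctive sum is the nim-sum of the parts.
Combined value = 0 XOR 2 XOR 1 = 3.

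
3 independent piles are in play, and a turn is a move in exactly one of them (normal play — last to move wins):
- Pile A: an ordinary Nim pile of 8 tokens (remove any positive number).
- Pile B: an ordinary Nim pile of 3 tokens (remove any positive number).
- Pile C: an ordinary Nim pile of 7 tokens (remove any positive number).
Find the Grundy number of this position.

12

Pile A is a plain Nim pile of size 8, so its Grundy value is 8.
Pile B is a plain Nim pile of size 3, so its Grundy value is 3.
Pile C is a plain Nim pile of size 7, so its Grundy value is 7.
By the Sprague-Grundy theorem, the Grundy value of a sum of independent games is the XOR of the component values.
Combined value = 8 XOR 3 XOR 7 = 12.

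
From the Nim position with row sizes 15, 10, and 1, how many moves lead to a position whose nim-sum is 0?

1

Nim-sum: 15 XOR 10 XOR 1 = 4.
The overall nim-sum is X = 4. A row of size p has a winning move iff p XOR X < p (reduce it to p XOR X).
  15: 15 XOR 4 = 11 < 15 — winning move (to 11).
  10: 10 XOR 4 = 14 ≥ 10 — no move.
  1: 1 XOR 4 = 5 ≥ 1 — no move.
That gives 1 winning move.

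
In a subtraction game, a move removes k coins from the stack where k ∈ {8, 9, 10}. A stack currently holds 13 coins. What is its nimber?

1

Grundy values for subtraction set {8, 9, 10}:
k:     0  1  2  3  4  5  6  7  8  9 10 11 12 13
g(k):  0  0  0  0  0  0  0  0  1  1  1  1  1  1
So g(13) = 1.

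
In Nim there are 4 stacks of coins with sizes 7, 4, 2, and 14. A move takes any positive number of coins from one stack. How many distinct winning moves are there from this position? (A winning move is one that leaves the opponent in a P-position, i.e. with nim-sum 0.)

Write each in binary and XOR column by column:
  0111  (7)
  0100  (4)
  0010  (2)
  1110  (14)
  ----
  1111  (15)
The overall nim-sum is X = 15. A stack of size p has a winning move iff p XOR X < p (reduce it to p XOR X).
  7: 7 XOR 15 = 8 ≥ 7 — no move.
  4: 4 XOR 15 = 11 ≥ 4 — no move.
  2: 2 XOR 15 = 13 ≥ 2 — no move.
  14: 14 XOR 15 = 1 < 14 — winning move (to 1).
That gives 1 winning move.

1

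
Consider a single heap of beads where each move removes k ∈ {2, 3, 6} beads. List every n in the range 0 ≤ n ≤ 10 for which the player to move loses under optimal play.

0, 1, 5, 9, 10

Grundy values for subtraction set {2, 3, 6}:
g(0) = mex{} = 0
g(1) = mex{} = 0
g(2) = mex{0} = 1
g(3) = mex{0} = 1
g(4) = mex{0,1} = 2
g(5) = mex{1} = 0
g(6) = mex{0,1,2} = 3
g(7) = mex{0,2} = 1
g(8) = mex{0,1,3} = 2
g(9) = mex{1,3} = 0
g(10) = mex{1,2} = 0
The P-positions (g = 0) in 0..10 are 0, 1, 5, 9, 10.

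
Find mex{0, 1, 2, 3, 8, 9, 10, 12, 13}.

The values 0, 1, 2, 3 are all present; 4 is the first non-negative integer missing from the set.

4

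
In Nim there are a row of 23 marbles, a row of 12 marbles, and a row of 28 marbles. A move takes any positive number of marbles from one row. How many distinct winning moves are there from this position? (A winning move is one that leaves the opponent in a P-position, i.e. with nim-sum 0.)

Compute the nim-sum pairwise:
23 ^ 12 = 27
27 ^ 28 = 7
The overall nim-sum is X = 7. A row of size p has a winning move iff p XOR X < p (reduce it to p XOR X).
  23: 23 XOR 7 = 16 < 23 — winning move (to 16).
  12: 12 XOR 7 = 11 < 12 — winning move (to 11).
  28: 28 XOR 7 = 27 < 28 — winning move (to 27).
That gives 3 winning moves.

3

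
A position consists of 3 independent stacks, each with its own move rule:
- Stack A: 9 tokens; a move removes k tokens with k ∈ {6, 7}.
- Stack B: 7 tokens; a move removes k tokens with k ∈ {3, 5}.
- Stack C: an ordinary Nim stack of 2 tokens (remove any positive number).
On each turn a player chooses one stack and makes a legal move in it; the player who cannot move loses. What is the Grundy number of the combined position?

1

For stack A, compute g(0), g(1), … with moves {6, 7}:
k:     0  1  2  3  4  5  6  7  8  9
g(k):  0  0  0  0  0  0  1  1  1  1
So g(9) = 1.
For stack B, compute g(0), g(1), … with moves {3, 5}:
g(0) = mex{} = 0
g(1) = mex{} = 0
g(2) = mex{} = 0
g(3) = mex{0} = 1
g(4) = mex{0} = 1
g(5) = mex{0} = 1
g(6) = mex{0,1} = 2
g(7) = mex{0,1} = 2
So g(7) = 2.
Stack C is a plain Nim stack of size 2, so its Grundy value is 2.
By the Sprague-Grundy theorem, the Grundy value of a sum of independent games is the XOR of the component values.
Combined value = 1 XOR 2 XOR 2 = 1.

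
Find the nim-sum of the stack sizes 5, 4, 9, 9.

1

Compute the nim-sum pairwise:
5 XOR 4 = 1
1 XOR 9 = 8
8 XOR 9 = 1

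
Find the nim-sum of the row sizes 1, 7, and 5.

Nim-sum: 1 ^ 7 ^ 5 = 3.

3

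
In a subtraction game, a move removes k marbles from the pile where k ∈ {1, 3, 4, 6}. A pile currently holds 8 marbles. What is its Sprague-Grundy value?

1

Grundy values for subtraction set {1, 3, 4, 6}:
k:     0  1  2  3  4  5  6  7  8
g(k):  0  1  0  1  2  3  2  0  1
So g(8) = 1.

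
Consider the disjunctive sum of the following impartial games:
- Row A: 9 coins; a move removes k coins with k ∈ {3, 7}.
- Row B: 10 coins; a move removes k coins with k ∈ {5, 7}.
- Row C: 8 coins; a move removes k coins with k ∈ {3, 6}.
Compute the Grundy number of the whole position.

For row A, compute g(0), g(1), … with moves {3, 7}:
k:     0  1  2  3  4  5  6  7  8  9
g(k):  0  0  0  1  1  1  0  2  2  1
So g(9) = 1.
For row B, compute g(0), g(1), … with moves {5, 7}:
g(0) = mex{} = 0
g(1) = mex{} = 0
g(2) = mex{} = 0
g(3) = mex{} = 0
g(4) = mex{} = 0
g(5) = mex{0} = 1
g(6) = mex{0} = 1
g(7) = mex{0} = 1
g(8) = mex{0} = 1
g(9) = mex{0} = 1
g(10) = mex{0,1} = 2
So g(10) = 2.
For row C, compute g(0), g(1), … with moves {3, 6}:
g(0) = mex{} = 0
g(1) = mex{} = 0
g(2) = mex{} = 0
g(3) = mex{0} = 1
g(4) = mex{0} = 1
g(5) = mex{0} = 1
g(6) = mex{0,1} = 2
g(7) = mex{0,1} = 2
g(8) = mex{0,1} = 2
So g(8) = 2.
The value of a disjunctive sum is the nim-sum of the parts.
Combined value = 1 ⊕ 2 ⊕ 2 = 1.

1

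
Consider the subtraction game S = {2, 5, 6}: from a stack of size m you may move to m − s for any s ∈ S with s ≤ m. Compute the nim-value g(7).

3

Compute g(0), g(1), … for moves {2, 5, 6}:
k:     0  1  2  3  4  5  6  7
g(k):  0  0  1  1  0  2  1  3
So g(7) = 3.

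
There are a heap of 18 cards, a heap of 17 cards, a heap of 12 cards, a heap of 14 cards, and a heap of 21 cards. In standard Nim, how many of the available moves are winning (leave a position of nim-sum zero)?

Bitwise XOR of the heap sizes:
  10010  (18)
  10001  (17)
  01100  (12)
  01110  (14)
  10101  (21)
  -----
  10100  (20)
The overall nim-sum is X = 20. A heap of size p has a winning move iff p XOR X < p (reduce it to p XOR X).
  18: 18 XOR 20 = 6 < 18 — winning move (to 6).
  17: 17 XOR 20 = 5 < 17 — winning move (to 5).
  12: 12 XOR 20 = 24 ≥ 12 — no move.
  14: 14 XOR 20 = 26 ≥ 14 — no move.
  21: 21 XOR 20 = 1 < 21 — winning move (to 1).
That gives 3 winning moves.

3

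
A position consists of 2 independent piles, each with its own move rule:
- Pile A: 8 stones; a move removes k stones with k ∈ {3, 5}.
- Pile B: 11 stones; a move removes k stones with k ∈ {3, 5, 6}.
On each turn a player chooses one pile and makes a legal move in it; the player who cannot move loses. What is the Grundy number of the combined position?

0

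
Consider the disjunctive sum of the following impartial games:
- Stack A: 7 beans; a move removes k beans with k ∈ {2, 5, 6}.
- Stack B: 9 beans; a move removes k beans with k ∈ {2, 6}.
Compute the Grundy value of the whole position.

3

Build the Grundy sequence for stack A with g(k) = mex{g(k−s) : s ∈ {2, 5, 6}, s ≤ k}:
g(0) = mex{} = 0
g(1) = mex{} = 0
g(2) = mex{0} = 1
g(3) = mex{0} = 1
g(4) = mex{1} = 0
g(5) = mex{0,1} = 2
g(6) = mex{0} = 1
g(7) = mex{0,1,2} = 3
So g(7) = 3.
Grundy values for stack B (subtraction set {2, 6}):
k:     0  1  2  3  4  5  6  7  8  9
g(k):  0  0  1  1  0  0  1  1  0  0
So g(9) = 0.
The value of a disjunctive sum is the nim-sum of the parts.
Combined value = 3 ⊕ 0 = 3.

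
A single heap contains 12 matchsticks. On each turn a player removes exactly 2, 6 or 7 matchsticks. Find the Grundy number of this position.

Compute g(0), g(1), … for moves {2, 6, 7}:
g(0) = mex{} = 0
g(1) = mex{} = 0
g(2) = mex{0} = 1
g(3) = mex{0} = 1
g(4) = mex{1} = 0
g(5) = mex{1} = 0
g(6) = mex{0} = 1
g(7) = mex{0} = 1
g(8) = mex{0,1} = 2
g(9) = mex{1} = 0
g(10) = mex{0,1,2} = 3
g(11) = mex{0} = 1
g(12) = mex{0,1,3} = 2
So g(12) = 2.

2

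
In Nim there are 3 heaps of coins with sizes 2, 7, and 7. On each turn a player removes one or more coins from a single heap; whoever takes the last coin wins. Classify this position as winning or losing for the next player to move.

Winning position

Compute the nim-sum pairwise:
2 ^ 7 = 5
5 ^ 7 = 2
The nim-sum is 2 ≠ 0, so this is an N-position: the player to move can win.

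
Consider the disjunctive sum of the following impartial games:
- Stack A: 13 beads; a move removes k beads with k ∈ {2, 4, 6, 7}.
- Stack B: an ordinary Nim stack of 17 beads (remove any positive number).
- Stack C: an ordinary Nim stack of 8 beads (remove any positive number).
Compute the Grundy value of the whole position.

Build the Grundy sequence for stack A with g(k) = mex{g(k−s) : s ∈ {2, 4, 6, 7}, s ≤ k}:
k:     0  1  2  3  4  5  6  7  8  9 10 11 12 13
g(k):  0  0  1  1  2  2  3  3  4  0  0  1  1  2
So g(13) = 2.
Stack B is a plain Nim stack of size 17, so its Grundy value is 17.
Stack C is a plain Nim stack of size 8, so its Grundy value is 8.
By the Sprague-Grundy theorem, the Grundy value of a sum of independent games is the XOR of the component values.
Combined value = 2 XOR 17 XOR 8 = 27.

27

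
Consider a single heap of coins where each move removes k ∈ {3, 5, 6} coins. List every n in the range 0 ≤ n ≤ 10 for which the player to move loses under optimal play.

0, 1, 2, 9, 10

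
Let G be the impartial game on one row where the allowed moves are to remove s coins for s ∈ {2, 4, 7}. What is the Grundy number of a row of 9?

Build the Grundy sequence with g(k) = mex{g(k−s) : s ∈ {2, 4, 7}, s ≤ k}:
k:     0  1  2  3  4  5  6  7  8  9
g(k):  0  0  1  1  2  2  0  3  1  0
So g(9) = 0.

0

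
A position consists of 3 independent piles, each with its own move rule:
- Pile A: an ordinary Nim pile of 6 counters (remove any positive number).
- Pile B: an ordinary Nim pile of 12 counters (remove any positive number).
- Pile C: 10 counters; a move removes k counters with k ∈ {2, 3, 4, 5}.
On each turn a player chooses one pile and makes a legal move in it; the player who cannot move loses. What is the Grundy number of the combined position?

Pile A is a plain Nim pile of size 6, so its Grundy value is 6.
Pile B is a plain Nim pile of size 12, so its Grundy value is 12.
For pile C, compute g(0), g(1), … with moves {2, 3, 4, 5}:
g(0) = mex{} = 0
g(1) = mex{} = 0
g(2) = mex{0} = 1
g(3) = mex{0} = 1
g(4) = mex{0,1} = 2
g(5) = mex{0,1} = 2
g(6) = mex{0,1,2} = 3
g(7) = mex{1,2} = 0
g(8) = mex{1,2,3} = 0
g(9) = mex{0,2,3} = 1
g(10) = mex{0,2,3} = 1
So g(10) = 1.
The value of a disjunctive sum is the nim-sum of the parts.
Combined value = 6 XOR 12 XOR 1 = 11.

11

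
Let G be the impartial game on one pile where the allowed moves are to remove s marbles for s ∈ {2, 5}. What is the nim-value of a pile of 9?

Grundy values for subtraction set {2, 5}:
k:     0  1  2  3  4  5  6  7  8  9
g(k):  0  0  1  1  0  2  1  0  0  1
So g(9) = 1.

1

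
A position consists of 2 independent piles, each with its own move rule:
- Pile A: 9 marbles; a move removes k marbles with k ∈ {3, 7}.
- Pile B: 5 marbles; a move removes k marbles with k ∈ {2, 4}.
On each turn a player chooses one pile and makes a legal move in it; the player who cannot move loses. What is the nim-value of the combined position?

3

For pile A, compute g(0), g(1), … with moves {3, 7}:
g(0) = mex{} = 0
g(1) = mex{} = 0
g(2) = mex{} = 0
g(3) = mex{0} = 1
g(4) = mex{0} = 1
g(5) = mex{0} = 1
g(6) = mex{1} = 0
g(7) = mex{0,1} = 2
g(8) = mex{0,1} = 2
g(9) = mex{0} = 1
So g(9) = 1.
Grundy values for pile B (subtraction set {2, 4}):
k:     0  1  2  3  4  5
g(k):  0  0  1  1  2  2
So g(5) = 2.
By the Sprague-Grundy theorem, the Grundy value of a sum of independent games is the XOR of the component values.
Combined value = 1 XOR 2 = 3.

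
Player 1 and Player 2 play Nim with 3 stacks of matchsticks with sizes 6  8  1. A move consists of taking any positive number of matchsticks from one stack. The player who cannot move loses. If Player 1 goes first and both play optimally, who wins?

Compute the nim-sum pairwise:
6 ^ 8 = 14
14 ^ 1 = 15
The nim-sum is 15 ≠ 0, so this is an N-position: the player to move can win; Player 1 has a winning move.

Player 1 wins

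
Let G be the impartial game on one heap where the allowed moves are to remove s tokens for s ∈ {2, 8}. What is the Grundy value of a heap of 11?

Build the Grundy sequence with g(k) = mex{g(k−s) : s ∈ {2, 8}, s ≤ k}:
g(0) = mex{} = 0
g(1) = mex{} = 0
g(2) = mex{0} = 1
g(3) = mex{0} = 1
g(4) = mex{1} = 0
g(5) = mex{1} = 0
g(6) = mex{0} = 1
g(7) = mex{0} = 1
g(8) = mex{0,1} = 2
g(9) = mex{0,1} = 2
g(10) = mex{1,2} = 0
g(11) = mex{1,2} = 0
So g(11) = 0.

0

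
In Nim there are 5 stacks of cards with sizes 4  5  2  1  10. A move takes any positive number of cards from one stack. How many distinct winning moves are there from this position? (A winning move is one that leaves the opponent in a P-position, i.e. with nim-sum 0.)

Compute the nim-sum pairwise:
4 XOR 5 = 1
1 XOR 2 = 3
3 XOR 1 = 2
2 XOR 10 = 8
The overall nim-sum is X = 8. A stack of size p has a winning move iff p XOR X < p (reduce it to p XOR X).
  4: 4 XOR 8 = 12 ≥ 4 — no move.
  5: 5 XOR 8 = 13 ≥ 5 — no move.
  2: 2 XOR 8 = 10 ≥ 2 — no move.
  1: 1 XOR 8 = 9 ≥ 1 — no move.
  10: 10 XOR 8 = 2 < 10 — winning move (to 2).
That gives 1 winning move.

1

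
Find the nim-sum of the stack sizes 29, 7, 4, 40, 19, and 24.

61

In binary:
  011101  (29)
  000111  (7)
  000100  (4)
  101000  (40)
  010011  (19)
  011000  (24)
  ------
  111101  (61)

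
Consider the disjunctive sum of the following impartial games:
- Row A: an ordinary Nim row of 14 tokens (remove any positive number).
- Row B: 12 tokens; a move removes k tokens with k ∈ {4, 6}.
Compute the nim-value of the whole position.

14

Row A is a plain Nim row of size 14, so its Grundy value is 14.
Build the Grundy sequence for row B with g(k) = mex{g(k−s) : s ∈ {4, 6}, s ≤ k}:
g(0) = mex{} = 0
g(1) = mex{} = 0
g(2) = mex{} = 0
g(3) = mex{} = 0
g(4) = mex{0} = 1
g(5) = mex{0} = 1
g(6) = mex{0} = 1
g(7) = mex{0} = 1
g(8) = mex{0,1} = 2
g(9) = mex{0,1} = 2
g(10) = mex{1} = 0
g(11) = mex{1} = 0
g(12) = mex{1,2} = 0
So g(12) = 0.
By the Sprague-Grundy theorem, the Grundy value of a sum of independent games is the XOR of the component values.
Combined value = 14 XOR 0 = 14.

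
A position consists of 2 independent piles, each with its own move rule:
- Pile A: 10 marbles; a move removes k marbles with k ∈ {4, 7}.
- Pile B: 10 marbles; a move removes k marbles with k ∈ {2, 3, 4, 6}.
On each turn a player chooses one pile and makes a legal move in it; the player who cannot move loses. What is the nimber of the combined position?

Grundy values for pile A (subtraction set {4, 7}):
k:     0  1  2  3  4  5  6  7  8  9 10
g(k):  0  0  0  0  1  1  1  1  2  2  2
So g(10) = 2.
Grundy values for pile B (subtraction set {2, 3, 4, 6}):
g(0) = mex{} = 0
g(1) = mex{} = 0
g(2) = mex{0} = 1
g(3) = mex{0} = 1
g(4) = mex{0,1} = 2
g(5) = mex{0,1} = 2
g(6) = mex{0,1,2} = 3
g(7) = mex{0,1,2} = 3
g(8) = mex{1,2,3} = 0
g(9) = mex{1,2,3} = 0
g(10) = mex{0,2,3} = 1
So g(10) = 1.
By the Sprague-Grundy theorem, the Grundy value of a sum of independent games is the XOR of the component values.
Combined value = 2 XOR 1 = 3.

3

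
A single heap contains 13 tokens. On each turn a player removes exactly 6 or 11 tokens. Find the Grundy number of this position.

2

Grundy values for subtraction set {6, 11}:
k:     0  1  2  3  4  5  6  7  8  9 10 11 12 13
g(k):  0  0  0  0  0  0  1  1  1  1  1  1  2  2
So g(13) = 2.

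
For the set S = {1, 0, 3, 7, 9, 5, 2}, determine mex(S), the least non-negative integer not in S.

The values 0, 1, 2, 3 are all present; 4 is the first non-negative integer missing from the set.

4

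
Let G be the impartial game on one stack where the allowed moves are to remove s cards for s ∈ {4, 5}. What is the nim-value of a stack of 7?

1

Build the Grundy sequence with g(k) = mex{g(k−s) : s ∈ {4, 5}, s ≤ k}:
g(0) = mex{} = 0
g(1) = mex{} = 0
g(2) = mex{} = 0
g(3) = mex{} = 0
g(4) = mex{0} = 1
g(5) = mex{0} = 1
g(6) = mex{0} = 1
g(7) = mex{0} = 1
So g(7) = 1.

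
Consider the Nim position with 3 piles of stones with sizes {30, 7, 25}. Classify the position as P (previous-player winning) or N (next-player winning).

P-position

Nim-sum: 30 ^ 7 ^ 25 = 0.
The nim-sum is 0, so this is a P-position: the player to move is in a losing position under optimal play.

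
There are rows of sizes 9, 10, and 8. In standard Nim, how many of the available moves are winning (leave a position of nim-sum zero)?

Nim-sum: 9 ⊕ 10 ⊕ 8 = 11.
The overall nim-sum is X = 11. A row of size p has a winning move iff p XOR X < p (reduce it to p XOR X).
  9: 9 XOR 11 = 2 < 9 — winning move (to 2).
  10: 10 XOR 11 = 1 < 10 — winning move (to 1).
  8: 8 XOR 11 = 3 < 8 — winning move (to 3).
That gives 3 winning moves.

3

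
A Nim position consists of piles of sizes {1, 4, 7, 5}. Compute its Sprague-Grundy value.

7

Compute the nim-sum pairwise:
1 XOR 4 = 5
5 XOR 7 = 2
2 XOR 5 = 7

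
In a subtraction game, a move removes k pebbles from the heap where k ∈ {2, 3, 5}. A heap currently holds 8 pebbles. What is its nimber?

Compute g(0), g(1), … for moves {2, 3, 5}:
k:     0  1  2  3  4  5  6  7  8
g(k):  0  0  1  1  2  2  3  0  0
So g(8) = 0.

0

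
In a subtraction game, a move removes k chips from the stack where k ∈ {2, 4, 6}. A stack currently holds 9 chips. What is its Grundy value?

Grundy values for subtraction set {2, 4, 6}:
g(0) = mex{} = 0
g(1) = mex{} = 0
g(2) = mex{0} = 1
g(3) = mex{0} = 1
g(4) = mex{0,1} = 2
g(5) = mex{0,1} = 2
g(6) = mex{0,1,2} = 3
g(7) = mex{0,1,2} = 3
g(8) = mex{1,2,3} = 0
g(9) = mex{1,2,3} = 0
So g(9) = 0.

0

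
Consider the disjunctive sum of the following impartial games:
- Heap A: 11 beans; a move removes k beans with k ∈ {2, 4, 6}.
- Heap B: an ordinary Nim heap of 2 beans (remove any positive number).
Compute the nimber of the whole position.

3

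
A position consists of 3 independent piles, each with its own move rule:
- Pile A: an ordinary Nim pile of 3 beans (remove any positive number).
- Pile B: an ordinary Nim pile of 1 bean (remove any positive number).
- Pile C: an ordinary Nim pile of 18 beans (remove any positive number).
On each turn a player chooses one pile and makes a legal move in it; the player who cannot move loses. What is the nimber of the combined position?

16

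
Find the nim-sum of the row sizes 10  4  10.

Nim-sum: 10 ^ 4 ^ 10 = 4.

4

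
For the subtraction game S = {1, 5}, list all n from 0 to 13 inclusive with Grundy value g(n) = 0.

0, 2, 4, 6, 8, 10, 12

Compute g(0), g(1), … for moves {1, 5}:
k:     0  1  2  3  4  5  6  7  8  9 10 11 12 13
g(k):  0  1  0  1  0  1  0  1  0  1  0  1  0  1
The P-positions (g = 0) in 0..13 are 0, 2, 4, 6, 8, 10, 12.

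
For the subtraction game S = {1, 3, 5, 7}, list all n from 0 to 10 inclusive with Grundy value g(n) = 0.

0, 2, 4, 6, 8, 10

Grundy values for subtraction set {1, 3, 5, 7}:
g(0) = mex{} = 0
g(1) = mex{0} = 1
g(2) = mex{1} = 0
g(3) = mex{0} = 1
g(4) = mex{1} = 0
g(5) = mex{0} = 1
g(6) = mex{1} = 0
g(7) = mex{0} = 1
g(8) = mex{1} = 0
g(9) = mex{0} = 1
g(10) = mex{1} = 0
The P-positions (g = 0) in 0..10 are 0, 2, 4, 6, 8, 10.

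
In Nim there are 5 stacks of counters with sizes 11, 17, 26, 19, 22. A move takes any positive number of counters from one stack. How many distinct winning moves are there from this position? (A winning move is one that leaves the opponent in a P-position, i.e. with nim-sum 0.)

Write each in binary and XOR column by column:
  01011  (11)
  10001  (17)
  11010  (26)
  10011  (19)
  10110  (22)
  -----
  00101  (5)
The overall nim-sum is X = 5. A stack of size p has a winning move iff p XOR X < p (reduce it to p XOR X).
  11: 11 XOR 5 = 14 ≥ 11 — no move.
  17: 17 XOR 5 = 20 ≥ 17 — no move.
  26: 26 XOR 5 = 31 ≥ 26 — no move.
  19: 19 XOR 5 = 22 ≥ 19 — no move.
  22: 22 XOR 5 = 19 < 22 — winning move (to 19).
That gives 1 winning move.

1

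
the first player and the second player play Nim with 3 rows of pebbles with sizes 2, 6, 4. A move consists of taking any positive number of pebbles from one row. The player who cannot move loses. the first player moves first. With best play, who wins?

the second player wins

Compute the nim-sum pairwise:
2 ⊕ 6 = 4
4 ⊕ 4 = 0
The nim-sum is 0, so this is a P-position: the player to move is in a losing position under optimal play; the first player is about to move from it and so loses — the second player wins.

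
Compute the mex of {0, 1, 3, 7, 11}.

2

The values 0, 1 are all present; 2 is the first non-negative integer missing from the set.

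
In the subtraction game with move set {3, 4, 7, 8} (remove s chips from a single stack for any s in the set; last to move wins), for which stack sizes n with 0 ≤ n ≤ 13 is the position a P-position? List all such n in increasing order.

0, 1, 2, 11, 12, 13

Build the Grundy sequence with g(k) = mex{g(k−s) : s ∈ {3, 4, 7, 8}, s ≤ k}:
g(0) = mex{} = 0
g(1) = mex{} = 0
g(2) = mex{} = 0
g(3) = mex{0} = 1
g(4) = mex{0} = 1
g(5) = mex{0} = 1
g(6) = mex{0,1} = 2
g(7) = mex{0,1} = 2
g(8) = mex{0,1} = 2
g(9) = mex{0,1,2} = 3
g(10) = mex{0,1,2} = 3
g(11) = mex{1,2} = 0
g(12) = mex{1,2,3} = 0
g(13) = mex{1,2,3} = 0
The P-positions (g = 0) in 0..13 are 0, 1, 2, 11, 12, 13.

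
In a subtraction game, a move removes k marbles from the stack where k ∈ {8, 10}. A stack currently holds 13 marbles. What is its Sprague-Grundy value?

1

Grundy values for subtraction set {8, 10}:
k:     0  1  2  3  4  5  6  7  8  9 10 11 12 13
g(k):  0  0  0  0  0  0  0  0  1  1  1  1  1  1
So g(13) = 1.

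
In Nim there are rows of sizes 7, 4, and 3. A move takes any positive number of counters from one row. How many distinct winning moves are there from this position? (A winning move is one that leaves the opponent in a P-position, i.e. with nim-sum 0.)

0

Bitwise XOR of the heap sizes:
  111  (7)
  100  (4)
  011  (3)
  ---
  000  (0)
The nim-sum is already 0, so every move leaves a nonzero nim-sum — there are no winning moves.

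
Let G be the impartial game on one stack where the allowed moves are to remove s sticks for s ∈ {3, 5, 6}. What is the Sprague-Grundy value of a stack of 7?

2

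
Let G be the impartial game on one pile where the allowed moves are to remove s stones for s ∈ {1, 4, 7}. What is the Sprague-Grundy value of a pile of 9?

Grundy values for subtraction set {1, 4, 7}:
g(0) = mex{} = 0
g(1) = mex{0} = 1
g(2) = mex{1} = 0
g(3) = mex{0} = 1
g(4) = mex{0,1} = 2
g(5) = mex{1,2} = 0
g(6) = mex{0} = 1
g(7) = mex{0,1} = 2
g(8) = mex{1,2} = 0
g(9) = mex{0} = 1
So g(9) = 1.

1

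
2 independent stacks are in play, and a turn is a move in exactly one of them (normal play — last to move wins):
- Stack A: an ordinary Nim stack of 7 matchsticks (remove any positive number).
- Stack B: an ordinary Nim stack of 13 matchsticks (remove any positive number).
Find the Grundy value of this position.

10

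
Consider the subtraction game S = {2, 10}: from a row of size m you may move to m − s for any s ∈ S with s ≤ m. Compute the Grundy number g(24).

Build the Grundy sequence with g(k) = mex{g(k−s) : s ∈ {2, 10}, s ≤ k}:
k:     0  1  2  3  4  5  6  7  8  9 10 11 12 13 14 15 16 17 18 19 20 21 22 23 24
g(k):  0  0  1  1  0  0  1  1  0  0  1  1  0  0  1  1  0  0  1  1  0  0  1  1  0
So g(24) = 0.

0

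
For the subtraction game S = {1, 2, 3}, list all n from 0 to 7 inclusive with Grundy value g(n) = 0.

0, 4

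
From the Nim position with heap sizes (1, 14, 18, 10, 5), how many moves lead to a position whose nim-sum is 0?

Compute the nim-sum pairwise:
1 ⊕ 14 = 15
15 ⊕ 18 = 29
29 ⊕ 10 = 23
23 ⊕ 5 = 18
The overall nim-sum is X = 18. A heap of size p has a winning move iff p XOR X < p (reduce it to p XOR X).
  1: 1 XOR 18 = 19 ≥ 1 — no move.
  14: 14 XOR 18 = 28 ≥ 14 — no move.
  18: 18 XOR 18 = 0 < 18 — winning move (to 0).
  10: 10 XOR 18 = 24 ≥ 10 — no move.
  5: 5 XOR 18 = 23 ≥ 5 — no move.
That gives 1 winning move.

1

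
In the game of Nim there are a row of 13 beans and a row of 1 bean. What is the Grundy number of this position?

12

Bitwise XOR of the heap sizes:
  1101  (13)
  0001  (1)
  ----
  1100  (12)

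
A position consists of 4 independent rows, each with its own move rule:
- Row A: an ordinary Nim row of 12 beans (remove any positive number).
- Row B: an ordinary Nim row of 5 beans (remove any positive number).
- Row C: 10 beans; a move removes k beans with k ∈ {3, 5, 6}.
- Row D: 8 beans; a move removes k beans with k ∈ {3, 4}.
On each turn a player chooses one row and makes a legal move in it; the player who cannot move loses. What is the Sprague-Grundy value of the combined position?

Row A is a plain Nim row of size 12, so its Grundy value is 12.
Row B is a plain Nim row of size 5, so its Grundy value is 5.
Grundy values for row C (subtraction set {3, 5, 6}):
k:     0  1  2  3  4  5  6  7  8  9 10
g(k):  0  0  0  1  1  1  2  2  2  0  0
So g(10) = 0.
For row D, compute g(0), g(1), … with moves {3, 4}:
k:     0  1  2  3  4  5  6  7  8
g(k):  0  0  0  1  1  1  2  0  0
So g(8) = 0.
The value of a disjunctive sum is the nim-sum of the parts.
Combined value = 12 ⊕ 5 ⊕ 0 ⊕ 0 = 9.

9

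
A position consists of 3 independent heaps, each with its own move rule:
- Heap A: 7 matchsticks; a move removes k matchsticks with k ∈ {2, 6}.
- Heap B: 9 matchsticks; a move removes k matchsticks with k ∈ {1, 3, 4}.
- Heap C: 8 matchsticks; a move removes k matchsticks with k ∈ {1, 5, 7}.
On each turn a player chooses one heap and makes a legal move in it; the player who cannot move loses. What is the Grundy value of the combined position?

For heap A, compute g(0), g(1), … with moves {2, 6}:
k:     0  1  2  3  4  5  6  7
g(k):  0  0  1  1  0  0  1  1
So g(7) = 1.
Build the Grundy sequence for heap B with g(k) = mex{g(k−s) : s ∈ {1, 3, 4}, s ≤ k}:
g(0) = mex{} = 0
g(1) = mex{0} = 1
g(2) = mex{1} = 0
g(3) = mex{0} = 1
g(4) = mex{0,1} = 2
g(5) = mex{0,1,2} = 3
g(6) = mex{0,1,3} = 2
g(7) = mex{1,2} = 0
g(8) = mex{0,2,3} = 1
g(9) = mex{1,2,3} = 0
So g(9) = 0.
For heap C, compute g(0), g(1), … with moves {1, 5, 7}:
g(0) = mex{} = 0
g(1) = mex{0} = 1
g(2) = mex{1} = 0
g(3) = mex{0} = 1
g(4) = mex{1} = 0
g(5) = mex{0} = 1
g(6) = mex{1} = 0
g(7) = mex{0} = 1
g(8) = mex{1} = 0
So g(8) = 0.
The value of a disjunctive sum is the nim-sum of the parts.
Combined value = 1 ⊕ 0 ⊕ 0 = 1.

1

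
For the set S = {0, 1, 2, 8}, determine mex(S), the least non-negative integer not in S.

3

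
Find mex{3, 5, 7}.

0 is not in the set, so the mex is 0.

0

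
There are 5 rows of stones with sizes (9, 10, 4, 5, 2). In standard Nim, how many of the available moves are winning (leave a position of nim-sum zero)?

In binary:
  1001  (9)
  1010  (10)
  0100  (4)
  0101  (5)
  0010  (2)
  ----
  0000  (0)
The nim-sum is already 0, so every move leaves a nonzero nim-sum — there are no winning moves.

0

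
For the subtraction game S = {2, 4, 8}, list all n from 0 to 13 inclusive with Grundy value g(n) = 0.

0, 1, 6, 7, 12, 13

Build the Grundy sequence with g(k) = mex{g(k−s) : s ∈ {2, 4, 8}, s ≤ k}:
g(0) = mex{} = 0
g(1) = mex{} = 0
g(2) = mex{0} = 1
g(3) = mex{0} = 1
g(4) = mex{0,1} = 2
g(5) = mex{0,1} = 2
g(6) = mex{1,2} = 0
g(7) = mex{1,2} = 0
g(8) = mex{0,2} = 1
g(9) = mex{0,2} = 1
g(10) = mex{0,1} = 2
g(11) = mex{0,1} = 2
g(12) = mex{1,2} = 0
g(13) = mex{1,2} = 0
The P-positions (g = 0) in 0..13 are 0, 1, 6, 7, 12, 13.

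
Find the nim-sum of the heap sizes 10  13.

7

Nim-sum: 10 ^ 13 = 7.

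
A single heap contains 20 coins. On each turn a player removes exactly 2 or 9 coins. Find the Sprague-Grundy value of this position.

Build the Grundy sequence with g(k) = mex{g(k−s) : s ∈ {2, 9}, s ≤ k}:
k:     0  1  2  3  4  5  6  7  8  9 10 11 12 13 14 15 16 17 18 19 20
g(k):  0  0  1  1  0  0  1  1  0  2  1  0  0  1  1  0  0  1  1  0  2
So g(20) = 2.

2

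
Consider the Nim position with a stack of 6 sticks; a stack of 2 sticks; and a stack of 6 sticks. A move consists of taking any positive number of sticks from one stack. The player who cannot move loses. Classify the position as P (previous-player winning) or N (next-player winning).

N-position

Bitwise XOR of the heap sizes:
  110  (6)
  010  (2)
  110  (6)
  ---
  010  (2)
The nim-sum is 2 ≠ 0, so this is an N-position: the player to move can win.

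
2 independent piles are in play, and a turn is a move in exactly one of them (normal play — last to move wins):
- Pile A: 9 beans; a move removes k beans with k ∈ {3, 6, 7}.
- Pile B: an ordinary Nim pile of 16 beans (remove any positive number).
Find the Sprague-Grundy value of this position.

Build the Grundy sequence for pile A with g(k) = mex{g(k−s) : s ∈ {3, 6, 7}, s ≤ k}:
k:     0  1  2  3  4  5  6  7  8  9
g(k):  0  0  0  1  1  1  2  2  2  3
So g(9) = 3.
Pile B is a plain Nim pile of size 16, so its Grundy value is 16.
The value of a disjunctive sum is the nim-sum of the parts.
Combined value = 3 XOR 16 = 19.

19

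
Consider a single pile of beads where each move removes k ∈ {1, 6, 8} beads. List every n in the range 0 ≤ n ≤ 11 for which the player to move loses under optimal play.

0, 2, 4, 7, 9, 11

Compute g(0), g(1), … for moves {1, 6, 8}:
k:     0  1  2  3  4  5  6  7  8  9 10 11
g(k):  0  1  0  1  0  1  2  0  1  0  1  0
The P-positions (g = 0) in 0..11 are 0, 2, 4, 7, 9, 11.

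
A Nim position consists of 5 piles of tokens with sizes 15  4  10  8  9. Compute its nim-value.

0

Compute the nim-sum pairwise:
15 ⊕ 4 = 11
11 ⊕ 10 = 1
1 ⊕ 8 = 9
9 ⊕ 9 = 0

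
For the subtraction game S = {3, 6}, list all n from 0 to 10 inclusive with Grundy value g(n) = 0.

0, 1, 2, 9, 10

Build the Grundy sequence with g(k) = mex{g(k−s) : s ∈ {3, 6}, s ≤ k}:
k:     0  1  2  3  4  5  6  7  8  9 10
g(k):  0  0  0  1  1  1  2  2  2  0  0
The P-positions (g = 0) in 0..10 are 0, 1, 2, 9, 10.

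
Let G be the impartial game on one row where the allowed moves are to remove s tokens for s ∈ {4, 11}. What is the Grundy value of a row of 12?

1

Build the Grundy sequence with g(k) = mex{g(k−s) : s ∈ {4, 11}, s ≤ k}:
k:     0  1  2  3  4  5  6  7  8  9 10 11 12
g(k):  0  0  0  0  1  1  1  1  0  0  0  2  1
So g(12) = 1.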